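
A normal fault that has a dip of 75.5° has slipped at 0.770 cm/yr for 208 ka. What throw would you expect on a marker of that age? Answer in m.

dip-slip = rate × time = 0.770 cm/yr × 208 ka = 1602 m
throw = dip-slip × sin(dip) = 1602 × sin(75.5°) = 1550 m

1550 m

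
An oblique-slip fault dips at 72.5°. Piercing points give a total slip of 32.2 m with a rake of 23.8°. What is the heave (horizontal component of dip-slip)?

dip-slip = net slip × sin(rake) = 32.2 m × sin(23.8°) = 12.99 m
heave = dip-slip × cos(dip) = 12.99 × cos(72.5°) = 3.91 m

3.91 m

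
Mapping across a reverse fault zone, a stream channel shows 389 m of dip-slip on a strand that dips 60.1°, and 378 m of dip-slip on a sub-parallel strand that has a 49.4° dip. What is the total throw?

624 m

throw_A = 389 × sin(60.1°) = 337.2 m
throw_B = 378 × sin(49.4°) = 287 m
total = 337.2 + 287 = 624 m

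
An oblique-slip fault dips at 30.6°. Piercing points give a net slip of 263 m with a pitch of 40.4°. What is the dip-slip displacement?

170 m

dip-slip = net slip × sin(rake) = 263 m × sin(40.4°) = 170 m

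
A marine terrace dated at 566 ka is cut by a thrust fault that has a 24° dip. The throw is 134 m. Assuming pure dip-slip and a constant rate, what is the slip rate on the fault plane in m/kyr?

0.582 m/kyr

dip-slip = throw / sin(dip) = 134 m / sin(24°) = 329.5 m
rate = 329.5 m / 566 ka = 0.000582 m/yr = 0.582 m/kyr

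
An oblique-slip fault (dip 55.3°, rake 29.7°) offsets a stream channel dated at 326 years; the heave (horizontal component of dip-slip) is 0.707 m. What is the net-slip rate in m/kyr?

dip-slip = heave / cos(dip) = 0.707 / cos(55.3°) = 1.242 m
net slip = dip-slip / sin(rake) = 1.242 / sin(29.7°) = 2.507 m
rate = 2.507 m / 326 years = 0.00769 m/yr = 7.69 m/kyr

7.69 m/kyr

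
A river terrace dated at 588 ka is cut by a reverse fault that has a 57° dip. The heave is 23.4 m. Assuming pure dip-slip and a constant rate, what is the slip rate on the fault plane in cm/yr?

dip-slip = heave / cos(dip) = 23.4 m / cos(57°) = 42.96 m
rate = 42.96 m / 588 ka = 0.0000731 m/yr = 0.00731 cm/yr

0.00731 cm/yr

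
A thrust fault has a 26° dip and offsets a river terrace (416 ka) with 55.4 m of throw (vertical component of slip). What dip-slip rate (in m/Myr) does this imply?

304 m/Myr

dip-slip = throw / sin(dip) = 55.4 m / sin(26°) = 126.4 m
rate = 126.4 m / 416 ka = 0.000304 m/yr = 304 m/Myr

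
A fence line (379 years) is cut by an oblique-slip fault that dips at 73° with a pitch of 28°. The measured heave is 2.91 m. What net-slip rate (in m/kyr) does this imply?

dip-slip = heave / cos(dip) = 2.91 / cos(73°) = 9.953 m
net slip = dip-slip / sin(rake) = 9.953 / sin(28°) = 21.20 m
rate = 21.20 m / 379 years = 0.0559 m/yr = 55.9 m/kyr

55.9 m/kyr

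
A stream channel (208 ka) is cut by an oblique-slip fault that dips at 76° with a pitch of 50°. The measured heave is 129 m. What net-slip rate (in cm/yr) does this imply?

0.335 cm/yr

dip-slip = heave / cos(dip) = 129 / cos(76°) = 533.2 m
net slip = dip-slip / sin(rake) = 533.2 / sin(50°) = 696.1 m
rate = 696.1 m / 208 ka = 0.00335 m/yr = 0.335 cm/yr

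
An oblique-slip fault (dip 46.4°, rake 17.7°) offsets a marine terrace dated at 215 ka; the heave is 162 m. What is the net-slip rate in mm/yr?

dip-slip = heave / cos(dip) = 162 / cos(46.4°) = 234.9 m
net slip = dip-slip / sin(rake) = 234.9 / sin(17.7°) = 772.7 m
rate = 772.7 m / 215 ka = 0.00359 m/yr = 3.59 mm/yr

3.59 mm/yr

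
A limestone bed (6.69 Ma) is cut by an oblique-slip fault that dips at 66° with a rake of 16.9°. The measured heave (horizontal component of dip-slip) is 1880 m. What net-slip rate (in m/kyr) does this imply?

2.38 m/kyr

dip-slip = heave / cos(dip) = 1880 / cos(66°) = 4622 m
net slip = dip-slip / sin(rake) = 4622 / sin(16.9°) = 15900 m
rate = 15900 m / 6.69 Ma = 0.00238 m/yr = 2.38 m/kyr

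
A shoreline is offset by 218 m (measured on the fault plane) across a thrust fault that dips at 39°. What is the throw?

137 m

throw = dip-slip × sin(dip) = 218 m × sin(39°) = 137 m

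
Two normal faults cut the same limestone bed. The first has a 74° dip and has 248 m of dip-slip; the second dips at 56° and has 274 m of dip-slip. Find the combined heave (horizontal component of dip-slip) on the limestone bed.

222 m

heave_A = 248 × cos(74°) = 68.36 m
heave_B = 274 × cos(56°) = 153.2 m
total = 68.36 + 153.2 = 222 m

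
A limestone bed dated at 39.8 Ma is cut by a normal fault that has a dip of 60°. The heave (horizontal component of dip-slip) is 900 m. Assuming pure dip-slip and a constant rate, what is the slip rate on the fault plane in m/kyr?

dip-slip = heave / cos(dip) = 900 m / cos(60°) = 1800 m
rate = 1800 m / 39.8 Ma = 0.0000452 m/yr = 0.0452 m/kyr

0.0452 m/kyr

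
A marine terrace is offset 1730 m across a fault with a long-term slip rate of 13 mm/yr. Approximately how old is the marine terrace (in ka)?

133 ka

age = offset / rate = 1730 m / (13 mm/yr) = 133000 yr = 133 ka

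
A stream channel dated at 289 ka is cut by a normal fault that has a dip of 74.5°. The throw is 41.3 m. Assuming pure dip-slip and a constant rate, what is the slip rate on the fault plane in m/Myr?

dip-slip = throw / sin(dip) = 41.3 m / sin(74.5°) = 42.86 m
rate = 42.86 m / 289 ka = 0.000148 m/yr = 148 m/Myr

148 m/Myr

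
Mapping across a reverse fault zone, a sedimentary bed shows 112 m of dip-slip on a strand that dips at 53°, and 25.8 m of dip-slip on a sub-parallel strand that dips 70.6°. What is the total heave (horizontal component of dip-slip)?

heave_A = 112 × cos(53°) = 67.40 m
heave_B = 25.8 × cos(70.6°) = 8.570 m
total = 67.40 + 8.570 = 76 m

76 m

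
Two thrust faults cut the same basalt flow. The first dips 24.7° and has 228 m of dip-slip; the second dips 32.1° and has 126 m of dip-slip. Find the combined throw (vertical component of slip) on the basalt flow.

throw_A = 228 × sin(24.7°) = 95.27 m
throw_B = 126 × sin(32.1°) = 66.96 m
total = 95.27 + 66.96 = 162 m

162 m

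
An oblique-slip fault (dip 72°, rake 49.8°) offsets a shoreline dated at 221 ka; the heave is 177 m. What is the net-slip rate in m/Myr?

3390 m/Myr

dip-slip = heave / cos(dip) = 177 / cos(72°) = 572.8 m
net slip = dip-slip / sin(rake) = 572.8 / sin(49.8°) = 749.9 m
rate = 749.9 m / 221 ka = 0.00339 m/yr = 3390 m/Myr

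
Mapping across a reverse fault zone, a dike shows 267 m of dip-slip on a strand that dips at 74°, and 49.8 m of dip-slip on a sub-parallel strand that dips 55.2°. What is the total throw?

298 m

throw_A = 267 × sin(74°) = 256.7 m
throw_B = 49.8 × sin(55.2°) = 40.89 m
total = 256.7 + 40.89 = 298 m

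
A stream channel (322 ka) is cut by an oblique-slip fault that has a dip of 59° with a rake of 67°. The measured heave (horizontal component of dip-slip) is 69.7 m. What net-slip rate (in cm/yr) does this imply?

dip-slip = heave / cos(dip) = 69.7 / cos(59°) = 135.3 m
net slip = dip-slip / sin(rake) = 135.3 / sin(67°) = 147 m
rate = 147 m / 322 ka = 0.000457 m/yr = 0.0457 cm/yr

0.0457 cm/yr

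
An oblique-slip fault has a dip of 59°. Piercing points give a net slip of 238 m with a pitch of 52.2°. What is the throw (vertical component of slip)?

161 m

dip-slip = net slip × sin(rake) = 238 m × sin(52.2°) = 188.1 m
throw = dip-slip × sin(dip) = 188.1 × sin(59°) = 161 m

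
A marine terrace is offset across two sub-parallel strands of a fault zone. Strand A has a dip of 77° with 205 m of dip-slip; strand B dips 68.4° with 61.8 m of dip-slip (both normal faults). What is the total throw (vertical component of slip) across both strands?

257 m

throw_A = 205 × sin(77°) = 199.7 m
throw_B = 61.8 × sin(68.4°) = 57.46 m
total = 199.7 + 57.46 = 257 m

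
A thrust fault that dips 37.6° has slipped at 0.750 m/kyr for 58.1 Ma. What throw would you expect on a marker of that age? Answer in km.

26.6 km

dip-slip = rate × time = 0.750 m/kyr × 58.1 Ma = 43580 m
throw = dip-slip × sin(dip) = 43580 × sin(37.6°) = 26600 m = 26.6 km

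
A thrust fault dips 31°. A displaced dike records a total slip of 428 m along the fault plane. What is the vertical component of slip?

220 m

throw = dip-slip × sin(dip) = 428 m × sin(31°) = 220 m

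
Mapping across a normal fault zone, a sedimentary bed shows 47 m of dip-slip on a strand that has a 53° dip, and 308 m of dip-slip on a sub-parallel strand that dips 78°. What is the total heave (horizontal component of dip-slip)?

heave_A = 47 × cos(53°) = 28.29 m
heave_B = 308 × cos(78°) = 64.04 m
total = 28.29 + 64.04 = 92.3 m

92.3 m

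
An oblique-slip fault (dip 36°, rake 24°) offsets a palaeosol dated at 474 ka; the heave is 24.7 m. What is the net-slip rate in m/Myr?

dip-slip = heave / cos(dip) = 24.7 / cos(36°) = 30.53 m
net slip = dip-slip / sin(rake) = 30.53 / sin(24°) = 75.06 m
rate = 75.06 m / 474 ka = 0.000158 m/yr = 158 m/Myr

158 m/Myr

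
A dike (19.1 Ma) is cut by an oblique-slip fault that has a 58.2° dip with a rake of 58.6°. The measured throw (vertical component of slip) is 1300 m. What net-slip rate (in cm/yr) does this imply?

dip-slip = throw / sin(dip) = 1300 / sin(58.2°) = 1530 m
net slip = dip-slip / sin(rake) = 1530 / sin(58.6°) = 1792 m
rate = 1792 m / 19.1 Ma = 0.0000938 m/yr = 0.00938 cm/yr

0.00938 cm/yr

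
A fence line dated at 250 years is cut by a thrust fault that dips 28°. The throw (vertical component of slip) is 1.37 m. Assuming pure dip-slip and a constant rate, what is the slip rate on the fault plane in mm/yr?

11.7 mm/yr

dip-slip = throw / sin(dip) = 1.37 m / sin(28°) = 2.918 m
rate = 2.918 m / 250 years = 0.0117 m/yr = 11.7 mm/yr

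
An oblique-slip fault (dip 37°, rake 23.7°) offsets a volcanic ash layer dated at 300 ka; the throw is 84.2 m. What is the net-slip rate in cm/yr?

0.116 cm/yr

dip-slip = throw / sin(dip) = 84.2 / sin(37°) = 139.9 m
net slip = dip-slip / sin(rake) = 139.9 / sin(23.7°) = 348.1 m
rate = 348.1 m / 300 ka = 0.00116 m/yr = 0.116 cm/yr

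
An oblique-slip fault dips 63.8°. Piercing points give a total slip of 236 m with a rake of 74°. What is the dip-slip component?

227 m

dip-slip = net slip × sin(rake) = 236 m × sin(74°) = 227 m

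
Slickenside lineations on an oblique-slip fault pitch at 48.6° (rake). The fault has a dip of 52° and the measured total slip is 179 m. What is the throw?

dip-slip = net slip × sin(rake) = 179 m × sin(48.6°) = 134.3 m
throw = dip-slip × sin(dip) = 134.3 × sin(52°) = 106 m

106 m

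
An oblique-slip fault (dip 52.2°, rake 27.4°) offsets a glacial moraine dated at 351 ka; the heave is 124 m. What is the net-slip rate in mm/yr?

1.25 mm/yr

dip-slip = heave / cos(dip) = 124 / cos(52.2°) = 202.3 m
net slip = dip-slip / sin(rake) = 202.3 / sin(27.4°) = 439.6 m
rate = 439.6 m / 351 ka = 0.00125 m/yr = 1.25 mm/yr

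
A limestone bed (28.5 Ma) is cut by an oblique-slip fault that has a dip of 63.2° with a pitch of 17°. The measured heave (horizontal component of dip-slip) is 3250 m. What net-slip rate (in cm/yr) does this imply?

0.0865 cm/yr

dip-slip = heave / cos(dip) = 3250 / cos(63.2°) = 7208 m
net slip = dip-slip / sin(rake) = 7208 / sin(17°) = 24650 m
rate = 24650 m / 28.5 Ma = 0.000865 m/yr = 0.0865 cm/yr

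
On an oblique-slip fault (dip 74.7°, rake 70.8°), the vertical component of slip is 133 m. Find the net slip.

146 m

dip-slip = throw / sin(dip) = 133 / sin(74.7°) = 137.9 m
net slip = dip-slip / sin(rake) = 137.9 / sin(70.8°) = 146 m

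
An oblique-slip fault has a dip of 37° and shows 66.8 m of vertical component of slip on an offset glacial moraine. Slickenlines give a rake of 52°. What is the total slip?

dip-slip = throw / sin(dip) = 66.8 / sin(37°) = 111 m
net slip = dip-slip / sin(rake) = 111 / sin(52°) = 141 m

141 m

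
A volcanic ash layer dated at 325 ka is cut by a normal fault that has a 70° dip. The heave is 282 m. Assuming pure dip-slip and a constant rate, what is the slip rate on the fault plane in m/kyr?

2.54 m/kyr

dip-slip = heave / cos(dip) = 282 m / cos(70°) = 824.5 m
rate = 824.5 m / 325 ka = 0.00254 m/yr = 2.54 m/kyr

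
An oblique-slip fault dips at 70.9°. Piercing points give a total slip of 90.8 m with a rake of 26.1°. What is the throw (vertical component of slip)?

37.7 m

dip-slip = net slip × sin(rake) = 90.8 m × sin(26.1°) = 39.95 m
throw = dip-slip × sin(dip) = 39.95 × sin(70.9°) = 37.7 m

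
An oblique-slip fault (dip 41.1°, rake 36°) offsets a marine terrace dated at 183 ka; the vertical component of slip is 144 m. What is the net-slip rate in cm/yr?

dip-slip = throw / sin(dip) = 144 / sin(41.1°) = 219.1 m
net slip = dip-slip / sin(rake) = 219.1 / sin(36°) = 372.7 m
rate = 372.7 m / 183 ka = 0.00204 m/yr = 0.204 cm/yr

0.204 cm/yr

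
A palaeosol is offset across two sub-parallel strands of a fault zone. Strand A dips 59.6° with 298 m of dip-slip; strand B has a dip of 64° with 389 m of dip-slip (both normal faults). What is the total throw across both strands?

throw_A = 298 × sin(59.6°) = 257 m
throw_B = 389 × sin(64°) = 349.6 m
total = 257 + 349.6 = 607 m

607 m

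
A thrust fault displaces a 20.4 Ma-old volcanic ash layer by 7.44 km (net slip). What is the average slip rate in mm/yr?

rate = 7.44 km / 20.4 Ma = 0.000365 m/yr = 0.365 mm/yr

0.365 mm/yr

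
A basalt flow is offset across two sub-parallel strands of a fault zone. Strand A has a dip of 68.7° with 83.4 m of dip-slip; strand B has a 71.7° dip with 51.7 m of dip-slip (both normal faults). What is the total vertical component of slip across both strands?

127 m

throw_A = 83.4 × sin(68.7°) = 77.70 m
throw_B = 51.7 × sin(71.7°) = 49.09 m
total = 77.70 + 49.09 = 127 m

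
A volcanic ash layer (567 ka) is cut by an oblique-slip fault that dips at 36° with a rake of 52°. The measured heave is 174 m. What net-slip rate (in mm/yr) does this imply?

0.481 mm/yr

dip-slip = heave / cos(dip) = 174 / cos(36°) = 215.1 m
net slip = dip-slip / sin(rake) = 215.1 / sin(52°) = 272.9 m
rate = 272.9 m / 567 ka = 0.000481 m/yr = 0.481 mm/yr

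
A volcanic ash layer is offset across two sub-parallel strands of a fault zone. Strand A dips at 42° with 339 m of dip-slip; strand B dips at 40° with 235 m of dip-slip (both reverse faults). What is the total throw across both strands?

378 m

throw_A = 339 × sin(42°) = 226.8 m
throw_B = 235 × sin(40°) = 151.1 m
total = 226.8 + 151.1 = 378 m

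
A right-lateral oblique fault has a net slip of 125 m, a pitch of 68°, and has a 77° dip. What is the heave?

dip-slip = net slip × sin(rake) = 125 m × sin(68°) = 115.9 m
heave = dip-slip × cos(dip) = 115.9 × cos(77°) = 26.1 m

26.1 m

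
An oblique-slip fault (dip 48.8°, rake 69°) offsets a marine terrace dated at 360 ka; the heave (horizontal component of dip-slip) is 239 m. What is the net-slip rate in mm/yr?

1.08 mm/yr

dip-slip = heave / cos(dip) = 239 / cos(48.8°) = 362.8 m
net slip = dip-slip / sin(rake) = 362.8 / sin(69°) = 388.7 m
rate = 388.7 m / 360 ka = 0.00108 m/yr = 1.08 mm/yr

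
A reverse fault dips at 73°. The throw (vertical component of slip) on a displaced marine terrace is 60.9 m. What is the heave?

18.6 m

heave = throw / tan(dip) = 60.9 / tan(73°) = 18.6 m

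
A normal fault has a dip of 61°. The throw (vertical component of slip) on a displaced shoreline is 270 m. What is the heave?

heave = throw / tan(dip) = 270 / tan(61°) = 150 m

150 m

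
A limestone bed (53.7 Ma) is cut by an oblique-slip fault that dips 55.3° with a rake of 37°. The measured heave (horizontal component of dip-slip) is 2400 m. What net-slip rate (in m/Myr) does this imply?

130 m/Myr

dip-slip = heave / cos(dip) = 2400 / cos(55.3°) = 4216 m
net slip = dip-slip / sin(rake) = 4216 / sin(37°) = 7005 m
rate = 7005 m / 53.7 Ma = 0.000130 m/yr = 130 m/Myr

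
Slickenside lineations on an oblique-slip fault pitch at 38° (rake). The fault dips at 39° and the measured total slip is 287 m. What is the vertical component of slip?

dip-slip = net slip × sin(rake) = 287 m × sin(38°) = 176.7 m
throw = dip-slip × sin(dip) = 176.7 × sin(39°) = 111 m

111 m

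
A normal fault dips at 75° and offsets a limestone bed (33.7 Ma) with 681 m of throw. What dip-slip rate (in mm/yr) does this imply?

0.0209 mm/yr

dip-slip = throw / sin(dip) = 681 m / sin(75°) = 705 m
rate = 705 m / 33.7 Ma = 0.0000209 m/yr = 0.0209 mm/yr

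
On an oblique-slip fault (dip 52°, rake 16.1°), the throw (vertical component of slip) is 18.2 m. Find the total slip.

dip-slip = throw / sin(dip) = 18.2 / sin(52°) = 23.10 m
net slip = dip-slip / sin(rake) = 23.10 / sin(16.1°) = 83.3 m

83.3 m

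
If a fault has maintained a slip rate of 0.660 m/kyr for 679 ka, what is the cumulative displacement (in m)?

slip = rate × time = 0.660 m/kyr × 679 ka = 448 m

448 m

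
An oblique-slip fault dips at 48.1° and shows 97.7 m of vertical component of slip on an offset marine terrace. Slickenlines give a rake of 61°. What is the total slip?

150 m

dip-slip = throw / sin(dip) = 97.7 / sin(48.1°) = 131.3 m
net slip = dip-slip / sin(rake) = 131.3 / sin(61°) = 150 m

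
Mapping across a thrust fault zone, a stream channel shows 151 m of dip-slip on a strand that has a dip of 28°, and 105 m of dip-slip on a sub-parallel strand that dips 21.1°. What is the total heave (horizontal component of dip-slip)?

231 m

heave_A = 151 × cos(28°) = 133.3 m
heave_B = 105 × cos(21.1°) = 97.96 m
total = 133.3 + 97.96 = 231 m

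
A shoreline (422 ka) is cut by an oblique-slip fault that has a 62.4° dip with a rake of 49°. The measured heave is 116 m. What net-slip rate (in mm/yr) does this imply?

0.786 mm/yr

dip-slip = heave / cos(dip) = 116 / cos(62.4°) = 250.4 m
net slip = dip-slip / sin(rake) = 250.4 / sin(49°) = 331.8 m
rate = 331.8 m / 422 ka = 0.000786 m/yr = 0.786 mm/yr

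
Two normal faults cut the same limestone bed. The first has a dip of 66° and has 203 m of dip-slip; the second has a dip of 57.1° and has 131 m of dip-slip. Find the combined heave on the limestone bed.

heave_A = 203 × cos(66°) = 82.57 m
heave_B = 131 × cos(57.1°) = 71.16 m
total = 82.57 + 71.16 = 154 m

154 m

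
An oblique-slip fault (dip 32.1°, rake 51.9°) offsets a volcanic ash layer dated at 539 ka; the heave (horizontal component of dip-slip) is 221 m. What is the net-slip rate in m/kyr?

0.615 m/kyr

dip-slip = heave / cos(dip) = 221 / cos(32.1°) = 260.9 m
net slip = dip-slip / sin(rake) = 260.9 / sin(51.9°) = 331.5 m
rate = 331.5 m / 539 ka = 0.000615 m/yr = 0.615 m/kyr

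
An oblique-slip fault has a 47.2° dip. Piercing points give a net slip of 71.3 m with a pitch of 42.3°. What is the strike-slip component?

52.7 m

strike-slip = net slip × cos(rake) = 71.3 m × cos(42.3°) = 52.7 m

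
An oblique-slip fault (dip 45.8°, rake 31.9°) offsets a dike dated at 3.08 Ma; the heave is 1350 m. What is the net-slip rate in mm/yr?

dip-slip = heave / cos(dip) = 1350 / cos(45.8°) = 1936 m
net slip = dip-slip / sin(rake) = 1936 / sin(31.9°) = 3664 m
rate = 3664 m / 3.08 Ma = 0.00119 m/yr = 1.19 mm/yr

1.19 mm/yr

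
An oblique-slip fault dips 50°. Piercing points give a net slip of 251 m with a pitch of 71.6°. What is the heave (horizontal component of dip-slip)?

dip-slip = net slip × sin(rake) = 251 m × sin(71.6°) = 238.2 m
heave = dip-slip × cos(dip) = 238.2 × cos(50°) = 153 m

153 m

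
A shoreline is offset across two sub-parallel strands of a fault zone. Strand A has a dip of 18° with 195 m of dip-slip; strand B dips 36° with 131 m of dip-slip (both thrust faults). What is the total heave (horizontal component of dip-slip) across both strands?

heave_A = 195 × cos(18°) = 185.5 m
heave_B = 131 × cos(36°) = 106 m
total = 185.5 + 106 = 291 m

291 m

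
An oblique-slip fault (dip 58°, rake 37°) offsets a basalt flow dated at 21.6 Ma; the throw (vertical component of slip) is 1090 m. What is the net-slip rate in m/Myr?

dip-slip = throw / sin(dip) = 1090 / sin(58°) = 1285 m
net slip = dip-slip / sin(rake) = 1285 / sin(37°) = 2136 m
rate = 2136 m / 21.6 Ma = 0.0000989 m/yr = 98.9 m/Myr

98.9 m/Myr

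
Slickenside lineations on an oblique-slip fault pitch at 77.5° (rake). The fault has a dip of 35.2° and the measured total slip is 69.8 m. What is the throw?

dip-slip = net slip × sin(rake) = 69.8 m × sin(77.5°) = 68.15 m
throw = dip-slip × sin(dip) = 68.15 × sin(35.2°) = 39.3 m

39.3 m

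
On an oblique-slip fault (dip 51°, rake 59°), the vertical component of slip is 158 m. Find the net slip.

237 m

dip-slip = throw / sin(dip) = 158 / sin(51°) = 203.3 m
net slip = dip-slip / sin(rake) = 203.3 / sin(59°) = 237 m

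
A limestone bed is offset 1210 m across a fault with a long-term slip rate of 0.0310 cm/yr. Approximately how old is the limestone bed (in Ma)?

age = offset / rate = 1210 m / (0.0310 cm/yr) = 3.9e+06 yr = 3.90 Ma

3.90 Ma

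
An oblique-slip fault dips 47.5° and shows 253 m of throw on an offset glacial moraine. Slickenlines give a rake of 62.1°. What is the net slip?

388 m

dip-slip = throw / sin(dip) = 253 / sin(47.5°) = 343.2 m
net slip = dip-slip / sin(rake) = 343.2 / sin(62.1°) = 388 m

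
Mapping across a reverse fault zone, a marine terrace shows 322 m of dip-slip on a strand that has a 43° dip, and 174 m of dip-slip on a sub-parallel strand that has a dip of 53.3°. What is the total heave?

339 m

heave_A = 322 × cos(43°) = 235.5 m
heave_B = 174 × cos(53.3°) = 104 m
total = 235.5 + 104 = 339 m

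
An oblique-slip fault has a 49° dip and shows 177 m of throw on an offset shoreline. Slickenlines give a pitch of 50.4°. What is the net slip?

dip-slip = throw / sin(dip) = 177 / sin(49°) = 234.5 m
net slip = dip-slip / sin(rake) = 234.5 / sin(50.4°) = 304 m

304 m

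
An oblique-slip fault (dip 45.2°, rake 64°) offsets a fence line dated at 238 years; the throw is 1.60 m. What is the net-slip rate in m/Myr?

dip-slip = throw / sin(dip) = 1.60 / sin(45.2°) = 2.255 m
net slip = dip-slip / sin(rake) = 2.255 / sin(64°) = 2.509 m
rate = 2.509 m / 238 years = 0.0105 m/yr = 10500 m/Myr

10500 m/Myr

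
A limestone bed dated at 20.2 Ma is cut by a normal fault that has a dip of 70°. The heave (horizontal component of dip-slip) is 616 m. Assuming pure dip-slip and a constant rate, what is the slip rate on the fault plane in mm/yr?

0.0892 mm/yr

dip-slip = heave / cos(dip) = 616 m / cos(70°) = 1801 m
rate = 1801 m / 20.2 Ma = 0.0000892 m/yr = 0.0892 mm/yr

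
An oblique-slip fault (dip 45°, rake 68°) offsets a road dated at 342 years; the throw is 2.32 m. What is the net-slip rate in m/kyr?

10.3 m/kyr

dip-slip = throw / sin(dip) = 2.32 / sin(45°) = 3.281 m
net slip = dip-slip / sin(rake) = 3.281 / sin(68°) = 3.539 m
rate = 3.539 m / 342 years = 0.0103 m/yr = 10.3 m/kyr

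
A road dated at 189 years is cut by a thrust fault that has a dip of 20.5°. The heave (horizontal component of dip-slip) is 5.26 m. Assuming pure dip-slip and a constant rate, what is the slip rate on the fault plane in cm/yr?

dip-slip = heave / cos(dip) = 5.26 m / cos(20.5°) = 5.616 m
rate = 5.616 m / 189 years = 0.0297 m/yr = 2.97 cm/yr

2.97 cm/yr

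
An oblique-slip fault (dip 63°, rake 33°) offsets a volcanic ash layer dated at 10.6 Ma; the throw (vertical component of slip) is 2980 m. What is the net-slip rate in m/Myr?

579 m/Myr

dip-slip = throw / sin(dip) = 2980 / sin(63°) = 3345 m
net slip = dip-slip / sin(rake) = 3345 / sin(33°) = 6141 m
rate = 6141 m / 10.6 Ma = 0.000579 m/yr = 579 m/Myr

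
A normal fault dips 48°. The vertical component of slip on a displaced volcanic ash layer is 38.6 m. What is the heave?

heave = throw / tan(dip) = 38.6 / tan(48°) = 34.8 m

34.8 m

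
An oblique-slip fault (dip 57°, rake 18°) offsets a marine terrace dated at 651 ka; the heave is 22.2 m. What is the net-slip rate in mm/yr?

dip-slip = heave / cos(dip) = 22.2 / cos(57°) = 40.76 m
net slip = dip-slip / sin(rake) = 40.76 / sin(18°) = 131.9 m
rate = 131.9 m / 651 ka = 0.000203 m/yr = 0.203 mm/yr

0.203 mm/yr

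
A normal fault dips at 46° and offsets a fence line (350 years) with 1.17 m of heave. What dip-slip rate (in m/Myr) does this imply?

dip-slip = heave / cos(dip) = 1.17 m / cos(46°) = 1.684 m
rate = 1.684 m / 350 years = 0.00481 m/yr = 4810 m/Myr

4810 m/Myr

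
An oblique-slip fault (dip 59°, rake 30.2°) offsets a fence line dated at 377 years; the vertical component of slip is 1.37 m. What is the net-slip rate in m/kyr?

dip-slip = throw / sin(dip) = 1.37 / sin(59°) = 1.598 m
net slip = dip-slip / sin(rake) = 1.598 / sin(30.2°) = 3.177 m
rate = 3.177 m / 377 years = 0.00843 m/yr = 8.43 m/kyr

8.43 m/kyr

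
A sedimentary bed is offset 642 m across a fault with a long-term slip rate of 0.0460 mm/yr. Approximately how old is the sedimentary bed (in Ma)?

14 Ma

age = offset / rate = 642 m / (0.0460 mm/yr) = 1.4e+07 yr = 14 Ma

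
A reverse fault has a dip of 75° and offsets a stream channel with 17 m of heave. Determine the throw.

throw = heave × tan(dip) = 17 × tan(75°) = 63.4 m

63.4 m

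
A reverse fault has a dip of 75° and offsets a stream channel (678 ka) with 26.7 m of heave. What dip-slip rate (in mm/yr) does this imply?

0.152 mm/yr

dip-slip = heave / cos(dip) = 26.7 m / cos(75°) = 103.2 m
rate = 103.2 m / 678 ka = 0.000152 m/yr = 0.152 mm/yr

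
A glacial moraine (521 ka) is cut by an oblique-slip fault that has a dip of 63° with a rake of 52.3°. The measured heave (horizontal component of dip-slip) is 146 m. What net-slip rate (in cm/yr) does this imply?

0.0780 cm/yr

dip-slip = heave / cos(dip) = 146 / cos(63°) = 321.6 m
net slip = dip-slip / sin(rake) = 321.6 / sin(52.3°) = 406.4 m
rate = 406.4 m / 521 ka = 0.000780 m/yr = 0.0780 cm/yr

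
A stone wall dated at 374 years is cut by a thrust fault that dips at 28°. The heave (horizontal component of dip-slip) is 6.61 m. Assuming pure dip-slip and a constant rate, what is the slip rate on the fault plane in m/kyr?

dip-slip = heave / cos(dip) = 6.61 m / cos(28°) = 7.486 m
rate = 7.486 m / 374 years = 0.0200 m/yr = 20 m/kyr

20 m/kyr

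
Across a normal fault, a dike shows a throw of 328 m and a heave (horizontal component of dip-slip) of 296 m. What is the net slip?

442 m

net slip = √(throw² + heave²) = √(328² + 296²) = 442 m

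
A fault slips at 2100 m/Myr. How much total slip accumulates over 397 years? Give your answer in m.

0.834 m

slip = rate × time = 2100 m/Myr × 397 years = 0.834 m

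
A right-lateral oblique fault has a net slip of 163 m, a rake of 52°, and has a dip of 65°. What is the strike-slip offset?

100 m

strike-slip = net slip × cos(rake) = 163 m × cos(52°) = 100 m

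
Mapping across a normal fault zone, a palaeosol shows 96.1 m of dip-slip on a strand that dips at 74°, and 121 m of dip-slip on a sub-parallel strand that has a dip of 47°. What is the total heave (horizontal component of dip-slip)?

heave_A = 96.1 × cos(74°) = 26.49 m
heave_B = 121 × cos(47°) = 82.52 m
total = 26.49 + 82.52 = 109 m

109 m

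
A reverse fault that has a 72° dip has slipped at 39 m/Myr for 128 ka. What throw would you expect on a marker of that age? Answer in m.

dip-slip = rate × time = 39 m/Myr × 128 ka = 4.992 m
throw = dip-slip × sin(dip) = 4.992 × sin(72°) = 4.75 m

4.75 m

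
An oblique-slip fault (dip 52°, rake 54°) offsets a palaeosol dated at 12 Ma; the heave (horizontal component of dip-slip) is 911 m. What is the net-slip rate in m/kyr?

0.152 m/kyr

dip-slip = heave / cos(dip) = 911 / cos(52°) = 1480 m
net slip = dip-slip / sin(rake) = 1480 / sin(54°) = 1829 m
rate = 1829 m / 12 Ma = 0.000152 m/yr = 0.152 m/kyr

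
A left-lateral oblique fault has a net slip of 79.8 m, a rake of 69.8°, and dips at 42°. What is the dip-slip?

74.9 m

dip-slip = net slip × sin(rake) = 79.8 m × sin(69.8°) = 74.9 m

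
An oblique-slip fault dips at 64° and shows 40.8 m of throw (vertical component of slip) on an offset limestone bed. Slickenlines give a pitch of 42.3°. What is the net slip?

67.4 m

dip-slip = throw / sin(dip) = 40.8 / sin(64°) = 45.39 m
net slip = dip-slip / sin(rake) = 45.39 / sin(42.3°) = 67.4 m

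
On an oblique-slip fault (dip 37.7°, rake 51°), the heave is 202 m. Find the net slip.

329 m

dip-slip = heave / cos(dip) = 202 / cos(37.7°) = 255.3 m
net slip = dip-slip / sin(rake) = 255.3 / sin(51°) = 329 m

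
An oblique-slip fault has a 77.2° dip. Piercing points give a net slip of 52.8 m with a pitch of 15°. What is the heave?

dip-slip = net slip × sin(rake) = 52.8 m × sin(15°) = 13.67 m
heave = dip-slip × cos(dip) = 13.67 × cos(77.2°) = 3.03 m

3.03 m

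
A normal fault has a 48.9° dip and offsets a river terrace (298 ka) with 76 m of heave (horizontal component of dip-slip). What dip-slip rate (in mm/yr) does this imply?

0.388 mm/yr

dip-slip = heave / cos(dip) = 76 m / cos(48.9°) = 115.6 m
rate = 115.6 m / 298 ka = 0.000388 m/yr = 0.388 mm/yr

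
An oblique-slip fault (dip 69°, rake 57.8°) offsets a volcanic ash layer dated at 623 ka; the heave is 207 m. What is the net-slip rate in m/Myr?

1100 m/Myr

dip-slip = heave / cos(dip) = 207 / cos(69°) = 577.6 m
net slip = dip-slip / sin(rake) = 577.6 / sin(57.8°) = 682.6 m
rate = 682.6 m / 623 ka = 0.00110 m/yr = 1100 m/Myr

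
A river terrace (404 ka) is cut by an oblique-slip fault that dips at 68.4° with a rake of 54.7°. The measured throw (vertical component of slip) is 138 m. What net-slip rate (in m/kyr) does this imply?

0.450 m/kyr

dip-slip = throw / sin(dip) = 138 / sin(68.4°) = 148.4 m
net slip = dip-slip / sin(rake) = 148.4 / sin(54.7°) = 181.9 m
rate = 181.9 m / 404 ka = 0.000450 m/yr = 0.450 m/kyr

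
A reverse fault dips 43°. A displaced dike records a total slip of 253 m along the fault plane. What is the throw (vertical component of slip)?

173 m

throw = dip-slip × sin(dip) = 253 m × sin(43°) = 173 m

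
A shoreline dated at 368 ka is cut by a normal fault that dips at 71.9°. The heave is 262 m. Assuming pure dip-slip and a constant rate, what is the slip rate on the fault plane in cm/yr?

dip-slip = heave / cos(dip) = 262 m / cos(71.9°) = 843.3 m
rate = 843.3 m / 368 ka = 0.00229 m/yr = 0.229 cm/yr

0.229 cm/yr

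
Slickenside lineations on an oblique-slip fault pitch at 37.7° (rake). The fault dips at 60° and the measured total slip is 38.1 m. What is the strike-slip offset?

30.1 m

strike-slip = net slip × cos(rake) = 38.1 m × cos(37.7°) = 30.1 m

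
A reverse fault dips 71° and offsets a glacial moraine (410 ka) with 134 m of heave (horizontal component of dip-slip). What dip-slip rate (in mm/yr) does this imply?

1 mm/yr

dip-slip = heave / cos(dip) = 134 m / cos(71°) = 411.6 m
rate = 411.6 m / 410 ka = 0.00100 m/yr = 1 mm/yr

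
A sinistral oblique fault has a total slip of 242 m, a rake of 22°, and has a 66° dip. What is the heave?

dip-slip = net slip × sin(rake) = 242 m × sin(22°) = 90.65 m
heave = dip-slip × cos(dip) = 90.65 × cos(66°) = 36.9 m

36.9 m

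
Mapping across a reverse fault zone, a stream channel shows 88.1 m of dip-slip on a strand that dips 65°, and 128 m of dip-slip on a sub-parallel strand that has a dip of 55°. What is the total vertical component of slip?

185 m

throw_A = 88.1 × sin(65°) = 79.85 m
throw_B = 128 × sin(55°) = 104.9 m
total = 79.85 + 104.9 = 185 m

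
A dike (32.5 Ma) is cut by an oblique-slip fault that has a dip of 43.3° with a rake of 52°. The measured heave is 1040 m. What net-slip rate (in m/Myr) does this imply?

55.8 m/Myr

dip-slip = heave / cos(dip) = 1040 / cos(43.3°) = 1429 m
net slip = dip-slip / sin(rake) = 1429 / sin(52°) = 1813 m
rate = 1813 m / 32.5 Ma = 0.0000558 m/yr = 55.8 m/Myr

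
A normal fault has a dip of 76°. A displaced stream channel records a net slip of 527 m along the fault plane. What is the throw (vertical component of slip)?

throw = dip-slip × sin(dip) = 527 m × sin(76°) = 511 m

511 m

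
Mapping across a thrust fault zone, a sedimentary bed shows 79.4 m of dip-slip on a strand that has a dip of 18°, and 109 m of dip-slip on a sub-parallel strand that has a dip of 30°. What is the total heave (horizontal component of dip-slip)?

170 m

heave_A = 79.4 × cos(18°) = 75.51 m
heave_B = 109 × cos(30°) = 94.40 m
total = 75.51 + 94.40 = 170 m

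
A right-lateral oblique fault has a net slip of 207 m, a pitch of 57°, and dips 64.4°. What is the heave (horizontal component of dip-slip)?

75 m

dip-slip = net slip × sin(rake) = 207 m × sin(57°) = 173.6 m
heave = dip-slip × cos(dip) = 173.6 × cos(64.4°) = 75 m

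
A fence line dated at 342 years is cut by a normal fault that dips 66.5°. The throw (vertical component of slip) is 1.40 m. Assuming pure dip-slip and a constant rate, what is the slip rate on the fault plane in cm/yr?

0.446 cm/yr

dip-slip = throw / sin(dip) = 1.40 m / sin(66.5°) = 1.527 m
rate = 1.527 m / 342 years = 0.00446 m/yr = 0.446 cm/yr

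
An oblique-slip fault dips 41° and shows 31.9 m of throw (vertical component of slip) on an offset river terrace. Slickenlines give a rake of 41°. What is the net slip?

74.1 m

dip-slip = throw / sin(dip) = 31.9 / sin(41°) = 48.62 m
net slip = dip-slip / sin(rake) = 48.62 / sin(41°) = 74.1 m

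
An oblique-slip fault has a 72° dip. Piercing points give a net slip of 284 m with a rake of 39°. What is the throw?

170 m

dip-slip = net slip × sin(rake) = 284 m × sin(39°) = 178.7 m
throw = dip-slip × sin(dip) = 178.7 × sin(72°) = 170 m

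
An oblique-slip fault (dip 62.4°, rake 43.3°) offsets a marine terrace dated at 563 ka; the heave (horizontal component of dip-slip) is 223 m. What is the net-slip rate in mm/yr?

dip-slip = heave / cos(dip) = 223 / cos(62.4°) = 481.3 m
net slip = dip-slip / sin(rake) = 481.3 / sin(43.3°) = 701.8 m
rate = 701.8 m / 563 ka = 0.00125 m/yr = 1.25 mm/yr

1.25 mm/yr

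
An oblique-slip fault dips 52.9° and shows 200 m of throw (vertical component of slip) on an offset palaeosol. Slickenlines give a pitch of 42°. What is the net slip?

375 m

dip-slip = throw / sin(dip) = 200 / sin(52.9°) = 250.8 m
net slip = dip-slip / sin(rake) = 250.8 / sin(42°) = 375 m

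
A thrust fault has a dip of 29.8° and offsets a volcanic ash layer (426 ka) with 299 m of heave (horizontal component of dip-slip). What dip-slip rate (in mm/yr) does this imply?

dip-slip = heave / cos(dip) = 299 m / cos(29.8°) = 344.6 m
rate = 344.6 m / 426 ka = 0.000809 m/yr = 0.809 mm/yr

0.809 mm/yr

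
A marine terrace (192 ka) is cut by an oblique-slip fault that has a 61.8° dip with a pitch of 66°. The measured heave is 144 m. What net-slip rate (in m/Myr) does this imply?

dip-slip = heave / cos(dip) = 144 / cos(61.8°) = 304.7 m
net slip = dip-slip / sin(rake) = 304.7 / sin(66°) = 333.6 m
rate = 333.6 m / 192 ka = 0.00174 m/yr = 1740 m/Myr

1740 m/Myr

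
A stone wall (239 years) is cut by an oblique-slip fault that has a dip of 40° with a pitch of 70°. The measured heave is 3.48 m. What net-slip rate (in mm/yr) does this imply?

dip-slip = heave / cos(dip) = 3.48 / cos(40°) = 4.543 m
net slip = dip-slip / sin(rake) = 4.543 / sin(70°) = 4.834 m
rate = 4.834 m / 239 years = 0.0202 m/yr = 20.2 mm/yr

20.2 mm/yr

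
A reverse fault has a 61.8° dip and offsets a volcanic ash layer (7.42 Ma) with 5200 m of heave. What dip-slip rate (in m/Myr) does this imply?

dip-slip = heave / cos(dip) = 5200 m / cos(61.8°) = 11000 m
rate = 11000 m / 7.42 Ma = 0.00148 m/yr = 1480 m/Myr

1480 m/Myr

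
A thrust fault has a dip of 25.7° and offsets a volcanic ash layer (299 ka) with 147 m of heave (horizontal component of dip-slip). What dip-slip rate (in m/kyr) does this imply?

dip-slip = heave / cos(dip) = 147 m / cos(25.7°) = 163.1 m
rate = 163.1 m / 299 ka = 0.000546 m/yr = 0.546 m/kyr

0.546 m/kyr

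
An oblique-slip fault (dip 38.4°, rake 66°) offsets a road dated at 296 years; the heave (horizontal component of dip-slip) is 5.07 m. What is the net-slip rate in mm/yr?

dip-slip = heave / cos(dip) = 5.07 / cos(38.4°) = 6.469 m
net slip = dip-slip / sin(rake) = 6.469 / sin(66°) = 7.082 m
rate = 7.082 m / 296 years = 0.0239 m/yr = 23.9 mm/yr

23.9 mm/yr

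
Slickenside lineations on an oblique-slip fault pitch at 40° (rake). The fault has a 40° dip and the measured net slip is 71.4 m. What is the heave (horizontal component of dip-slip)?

dip-slip = net slip × sin(rake) = 71.4 m × sin(40°) = 45.90 m
heave = dip-slip × cos(dip) = 45.90 × cos(40°) = 35.2 m

35.2 m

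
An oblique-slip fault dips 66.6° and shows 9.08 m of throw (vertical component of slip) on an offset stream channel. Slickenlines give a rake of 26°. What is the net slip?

dip-slip = throw / sin(dip) = 9.08 / sin(66.6°) = 9.894 m
net slip = dip-slip / sin(rake) = 9.894 / sin(26°) = 22.6 m

22.6 m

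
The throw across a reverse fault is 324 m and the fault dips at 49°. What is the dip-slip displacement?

429 m

dip-slip = throw / sin(dip) = 324 / sin(49°) = 429 m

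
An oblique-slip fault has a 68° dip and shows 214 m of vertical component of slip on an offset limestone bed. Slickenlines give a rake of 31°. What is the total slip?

448 m

dip-slip = throw / sin(dip) = 214 / sin(68°) = 230.8 m
net slip = dip-slip / sin(rake) = 230.8 / sin(31°) = 448 m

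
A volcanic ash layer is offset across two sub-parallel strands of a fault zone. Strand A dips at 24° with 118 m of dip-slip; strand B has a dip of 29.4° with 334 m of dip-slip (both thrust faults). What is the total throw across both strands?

throw_A = 118 × sin(24°) = 47.99 m
throw_B = 334 × sin(29.4°) = 164 m
total = 47.99 + 164 = 212 m

212 m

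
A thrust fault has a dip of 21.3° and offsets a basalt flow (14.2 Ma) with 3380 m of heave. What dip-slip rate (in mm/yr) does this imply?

0.255 mm/yr

dip-slip = heave / cos(dip) = 3380 m / cos(21.3°) = 3628 m
rate = 3628 m / 14.2 Ma = 0.000255 m/yr = 0.255 mm/yr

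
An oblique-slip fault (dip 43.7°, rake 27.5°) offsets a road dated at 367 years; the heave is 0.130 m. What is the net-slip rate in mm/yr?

1.06 mm/yr

dip-slip = heave / cos(dip) = 0.130 / cos(43.7°) = 0.1798 m
net slip = dip-slip / sin(rake) = 0.1798 / sin(27.5°) = 0.3894 m
rate = 0.3894 m / 367 years = 0.00106 m/yr = 1.06 mm/yr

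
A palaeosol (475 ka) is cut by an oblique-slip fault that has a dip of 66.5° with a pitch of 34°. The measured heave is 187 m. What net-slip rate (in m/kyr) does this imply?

1.77 m/kyr

dip-slip = heave / cos(dip) = 187 / cos(66.5°) = 469 m
net slip = dip-slip / sin(rake) = 469 / sin(34°) = 838.6 m
rate = 838.6 m / 475 ka = 0.00177 m/yr = 1.77 m/kyr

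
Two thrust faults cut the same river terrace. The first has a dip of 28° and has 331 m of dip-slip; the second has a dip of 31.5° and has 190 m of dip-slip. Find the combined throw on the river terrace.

throw_A = 331 × sin(28°) = 155.4 m
throw_B = 190 × sin(31.5°) = 99.27 m
total = 155.4 + 99.27 = 255 m

255 m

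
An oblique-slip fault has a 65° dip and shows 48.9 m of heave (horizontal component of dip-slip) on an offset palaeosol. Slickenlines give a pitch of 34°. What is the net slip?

dip-slip = heave / cos(dip) = 48.9 / cos(65°) = 115.7 m
net slip = dip-slip / sin(rake) = 115.7 / sin(34°) = 207 m

207 m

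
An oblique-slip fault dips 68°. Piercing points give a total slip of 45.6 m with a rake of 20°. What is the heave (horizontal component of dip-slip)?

5.84 m

dip-slip = net slip × sin(rake) = 45.6 m × sin(20°) = 15.60 m
heave = dip-slip × cos(dip) = 15.60 × cos(68°) = 5.84 m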